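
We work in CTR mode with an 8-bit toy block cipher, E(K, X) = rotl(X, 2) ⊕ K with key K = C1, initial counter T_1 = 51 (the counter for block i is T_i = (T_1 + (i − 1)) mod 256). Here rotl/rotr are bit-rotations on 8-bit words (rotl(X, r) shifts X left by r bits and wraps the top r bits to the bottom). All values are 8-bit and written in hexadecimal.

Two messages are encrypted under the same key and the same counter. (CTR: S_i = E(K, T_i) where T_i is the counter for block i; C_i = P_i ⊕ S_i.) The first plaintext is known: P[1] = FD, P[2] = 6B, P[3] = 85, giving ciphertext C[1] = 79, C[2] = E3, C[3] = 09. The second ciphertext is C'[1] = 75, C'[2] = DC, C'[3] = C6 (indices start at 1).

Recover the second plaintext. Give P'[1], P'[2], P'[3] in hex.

P'[1] = F1, P'[2] = 54, P'[3] = 4A

In CTR with a reused counter, both messages share the same keystream S_i, so C_i ⊕ C'_i = P_i ⊕ P'_i and thus P'_i = P_i ⊕ C_i ⊕ C'_i.
P'[1]: FD ⊕ 79 ⊕ 75 = F1.
P'[2]: 6B ⊕ E3 ⊕ DC = 54.
P'[3]: 85 ⊕ 09 ⊕ C6 = 4A.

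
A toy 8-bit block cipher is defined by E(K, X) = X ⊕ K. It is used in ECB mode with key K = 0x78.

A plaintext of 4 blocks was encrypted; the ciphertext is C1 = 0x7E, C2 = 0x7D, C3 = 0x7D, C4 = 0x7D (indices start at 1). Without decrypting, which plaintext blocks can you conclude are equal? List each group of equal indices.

ECB encrypts each block independently with the same key, so equal ciphertext blocks imply equal plaintext blocks.
C2 = C3 = C4 = 0x7D, so P2 = P3 = P4.

P2 = P3 = P4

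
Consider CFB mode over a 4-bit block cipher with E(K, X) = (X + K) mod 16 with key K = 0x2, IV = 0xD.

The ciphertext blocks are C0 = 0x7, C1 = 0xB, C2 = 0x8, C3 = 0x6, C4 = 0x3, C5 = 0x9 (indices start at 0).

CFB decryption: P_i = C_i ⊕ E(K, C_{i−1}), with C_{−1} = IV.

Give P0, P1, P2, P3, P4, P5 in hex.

P0 = 0x8, P1 = 0x2, P2 = 0x5, P3 = 0xC, P4 = 0xB, P5 = 0xC

P0: E(K, 0xD) = 0xF; 0x7 ⊕ 0xF = 0x8.
P1: E(K, 0x7) = 0x9; 0xB ⊕ 0x9 = 0x2.
P2: E(K, 0xB) = 0xD; 0x8 ⊕ 0xD = 0x5.
P3: E(K, 0x8) = 0xA; 0x6 ⊕ 0xA = 0xC.
P4: E(K, 0x6) = 0x8; 0x3 ⊕ 0x8 = 0xB.
P5: E(K, 0x3) = 0x5; 0x9 ⊕ 0x5 = 0xC.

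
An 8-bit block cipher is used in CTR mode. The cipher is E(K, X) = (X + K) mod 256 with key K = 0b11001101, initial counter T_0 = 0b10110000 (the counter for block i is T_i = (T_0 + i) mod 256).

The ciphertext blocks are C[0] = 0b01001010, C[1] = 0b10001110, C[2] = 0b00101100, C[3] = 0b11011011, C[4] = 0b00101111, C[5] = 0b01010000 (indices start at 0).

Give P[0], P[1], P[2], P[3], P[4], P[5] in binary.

CTR decryption: S_i = E(K, T_i) where T_i is the counter for block i; P_i = C_i ⊕ S_i.
P[0]: T = 0b10110000, S = E(K, T) = 0b01111101; 0b01001010 ⊕ 0b01111101 = 0b00110111.
P[1]: T = 0b10110001, S = E(K, T) = 0b01111110; 0b10001110 ⊕ 0b01111110 = 0b11110000.
P[2]: T = 0b10110010, S = E(K, T) = 0b01111111; 0b00101100 ⊕ 0b01111111 = 0b01010011.
P[3]: T = 0b10110011, S = E(K, T) = 0b10000000; 0b11011011 ⊕ 0b10000000 = 0b01011011.
P[4]: T = 0b10110100, S = E(K, T) = 0b10000001; 0b00101111 ⊕ 0b10000001 = 0b10101110.
P[5]: T = 0b10110101, S = E(K, T) = 0b10000010; 0b01010000 ⊕ 0b10000010 = 0b11010010.

P[0] = 0b00110111, P[1] = 0b11110000, P[2] = 0b01010011, P[3] = 0b01011011, P[4] = 0b10101110, P[5] = 0b11010010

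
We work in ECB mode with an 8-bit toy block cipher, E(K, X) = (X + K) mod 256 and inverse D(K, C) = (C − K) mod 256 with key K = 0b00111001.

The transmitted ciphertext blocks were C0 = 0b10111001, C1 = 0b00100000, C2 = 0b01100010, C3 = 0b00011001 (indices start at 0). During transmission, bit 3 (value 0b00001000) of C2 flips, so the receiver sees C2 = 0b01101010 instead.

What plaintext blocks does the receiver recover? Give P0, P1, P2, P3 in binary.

ECB decryption: P_i = D(K, C_i).
Only C2 changed, to 0b01101010. In ECB, a change in C_i affects only P_i. Decrypting the received ciphertext:
P0: D(K, 0b10111001) = 0b10000000.
P1: D(K, 0b00100000) = 0b11100111.
P2: D(K, 0b01101010) = 0b00110001.
P3: D(K, 0b00011001) = 0b11100000.
Blocks that differ from the original plaintext: P2.

P0 = 0b10000000, P1 = 0b11100111, P2 = 0b00110001, P3 = 0b11100000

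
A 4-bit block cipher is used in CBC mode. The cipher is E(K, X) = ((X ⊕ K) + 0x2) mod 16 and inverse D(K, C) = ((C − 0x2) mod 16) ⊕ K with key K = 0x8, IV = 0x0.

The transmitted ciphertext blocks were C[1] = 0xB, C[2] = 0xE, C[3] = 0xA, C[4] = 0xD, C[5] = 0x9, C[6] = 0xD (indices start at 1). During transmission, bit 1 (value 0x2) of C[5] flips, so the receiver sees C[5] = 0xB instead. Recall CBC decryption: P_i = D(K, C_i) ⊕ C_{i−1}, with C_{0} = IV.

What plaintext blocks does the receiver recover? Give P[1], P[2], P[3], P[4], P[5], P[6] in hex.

P[1] = 0x1, P[2] = 0xF, P[3] = 0xE, P[4] = 0x9, P[5] = 0xC, P[6] = 0x8

Only C[5] changed, to 0xB. In CBC, a change in C_i garbles P_i and flips the same bit in P_{i+1}. Decrypting the received ciphertext:
P[1]: D(K, 0xB) = 0x1; 0x1 ⊕ 0x0 = 0x1.
P[2]: D(K, 0xE) = 0x4; 0x4 ⊕ 0xB = 0xF.
P[3]: D(K, 0xA) = 0x0; 0x0 ⊕ 0xE = 0xE.
P[4]: D(K, 0xD) = 0x3; 0x3 ⊕ 0xA = 0x9.
P[5]: D(K, 0xB) = 0x1; 0x1 ⊕ 0xD = 0xC.
P[6]: D(K, 0xD) = 0x3; 0x3 ⊕ 0xB = 0x8.
Blocks that differ from the original plaintext: P[5], P[6].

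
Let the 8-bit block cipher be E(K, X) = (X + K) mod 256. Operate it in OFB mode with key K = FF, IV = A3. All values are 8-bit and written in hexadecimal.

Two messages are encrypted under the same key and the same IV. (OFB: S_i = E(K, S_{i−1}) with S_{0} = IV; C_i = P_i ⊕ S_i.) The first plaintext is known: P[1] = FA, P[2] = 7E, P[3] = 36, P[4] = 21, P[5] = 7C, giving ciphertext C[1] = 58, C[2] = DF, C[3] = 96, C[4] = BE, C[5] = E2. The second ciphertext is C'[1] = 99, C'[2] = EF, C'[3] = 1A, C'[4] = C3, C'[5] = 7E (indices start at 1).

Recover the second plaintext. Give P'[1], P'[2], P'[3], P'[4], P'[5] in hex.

In OFB with a reused IV, both messages share the same keystream S_i, so C_i ⊕ C'_i = P_i ⊕ P'_i and thus P'_i = P_i ⊕ C_i ⊕ C'_i.
P'[1]: FA ⊕ 58 ⊕ 99 = 3B.
P'[2]: 7E ⊕ DF ⊕ EF = 4E.
P'[3]: 36 ⊕ 96 ⊕ 1A = BA.
P'[4]: 21 ⊕ BE ⊕ C3 = 5C.
P'[5]: 7C ⊕ E2 ⊕ 7E = E0.

P'[1] = 3B, P'[2] = 4E, P'[3] = BA, P'[4] = 5C, P'[5] = E0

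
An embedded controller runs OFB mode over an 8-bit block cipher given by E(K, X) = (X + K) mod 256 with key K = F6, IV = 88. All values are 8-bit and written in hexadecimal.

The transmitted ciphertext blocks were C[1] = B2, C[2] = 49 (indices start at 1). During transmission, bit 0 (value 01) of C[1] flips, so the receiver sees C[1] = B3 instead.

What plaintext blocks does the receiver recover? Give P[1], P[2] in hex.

P[1] = CD, P[2] = 3D

OFB decryption: S_i = E(K, S_{i−1}) with S_{0} = IV; P_i = C_i ⊕ S_i.
Only C[1] changed, to B3. In OFB, a change in C_i flips the same bit in P_i only; the keystream is unaffected. Decrypting the received ciphertext:
P[1]: S = E(K, 88) = 7E; B3 ⊕ 7E = CD.
P[2]: S = E(K, 7E) = 74; 49 ⊕ 74 = 3D.
Blocks that differ from the original plaintext: P[1].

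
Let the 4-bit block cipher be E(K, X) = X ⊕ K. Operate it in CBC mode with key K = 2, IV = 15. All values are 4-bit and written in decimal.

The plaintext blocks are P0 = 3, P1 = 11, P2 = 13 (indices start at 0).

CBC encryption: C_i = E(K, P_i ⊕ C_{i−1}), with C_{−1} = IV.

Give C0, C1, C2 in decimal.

C0 = 14, C1 = 7, C2 = 8

C0: P0 ⊕ 15 = 12; E(K, 12) = 14.
C1: P1 ⊕ 14 = 5; E(K, 5) = 7.
C2: P2 ⊕ 7 = 10; E(K, 10) = 8.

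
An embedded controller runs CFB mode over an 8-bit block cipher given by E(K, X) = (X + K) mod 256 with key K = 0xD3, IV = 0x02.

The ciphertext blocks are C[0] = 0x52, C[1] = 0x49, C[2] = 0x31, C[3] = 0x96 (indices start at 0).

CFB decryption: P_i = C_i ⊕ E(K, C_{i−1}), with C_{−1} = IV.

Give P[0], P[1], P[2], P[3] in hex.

P[0] = 0x87, P[1] = 0x6C, P[2] = 0x2D, P[3] = 0x92

P[0]: E(K, 0x02) = 0xD5; 0x52 ⊕ 0xD5 = 0x87.
P[1]: E(K, 0x52) = 0x25; 0x49 ⊕ 0x25 = 0x6C.
P[2]: E(K, 0x49) = 0x1C; 0x31 ⊕ 0x1C = 0x2D.
P[3]: E(K, 0x31) = 0x04; 0x96 ⊕ 0x04 = 0x92.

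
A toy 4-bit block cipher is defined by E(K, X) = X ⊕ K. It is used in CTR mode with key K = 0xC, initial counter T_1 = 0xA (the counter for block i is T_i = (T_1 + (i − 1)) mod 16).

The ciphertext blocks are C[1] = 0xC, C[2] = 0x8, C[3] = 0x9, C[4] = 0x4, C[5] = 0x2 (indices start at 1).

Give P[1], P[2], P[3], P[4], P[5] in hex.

P[1] = 0xA, P[2] = 0xF, P[3] = 0x9, P[4] = 0x5, P[5] = 0x0

CTR decryption: S_i = E(K, T_i) where T_i is the counter for block i; P_i = C_i ⊕ S_i.
P[1]: T = 0xA, S = E(K, T) = 0x6; 0xC ⊕ 0x6 = 0xA.
P[2]: T = 0xB, S = E(K, T) = 0x7; 0x8 ⊕ 0x7 = 0xF.
P[3]: T = 0xC, S = E(K, T) = 0x0; 0x9 ⊕ 0x0 = 0x9.
P[4]: T = 0xD, S = E(K, T) = 0x1; 0x4 ⊕ 0x1 = 0x5.
P[5]: T = 0xE, S = E(K, T) = 0x2; 0x2 ⊕ 0x2 = 0x0.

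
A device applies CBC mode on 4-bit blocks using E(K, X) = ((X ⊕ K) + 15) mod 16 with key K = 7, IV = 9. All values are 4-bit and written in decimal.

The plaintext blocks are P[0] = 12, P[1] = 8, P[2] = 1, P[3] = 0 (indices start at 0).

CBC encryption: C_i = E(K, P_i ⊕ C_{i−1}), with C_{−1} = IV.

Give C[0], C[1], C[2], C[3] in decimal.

C[0] = 1, C[1] = 13, C[2] = 10, C[3] = 12

C[0]: P[0] ⊕ 9 = 5; E(K, 5) = 1.
C[1]: P[1] ⊕ 1 = 9; E(K, 9) = 13.
C[2]: P[2] ⊕ 13 = 12; E(K, 12) = 10.
C[3]: P[3] ⊕ 10 = 10; E(K, 10) = 12.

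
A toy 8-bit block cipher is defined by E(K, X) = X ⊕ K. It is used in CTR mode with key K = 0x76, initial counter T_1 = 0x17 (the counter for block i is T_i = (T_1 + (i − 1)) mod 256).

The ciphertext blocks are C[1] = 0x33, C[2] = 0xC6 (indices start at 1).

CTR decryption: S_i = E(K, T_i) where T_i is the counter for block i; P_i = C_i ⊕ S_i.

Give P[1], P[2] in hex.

P[1]: T = 0x17, S = E(K, T) = 0x61; 0x33 ⊕ 0x61 = 0x52.
P[2]: T = 0x18, S = E(K, T) = 0x6E; 0xC6 ⊕ 0x6E = 0xA8.

P[1] = 0x52, P[2] = 0xA8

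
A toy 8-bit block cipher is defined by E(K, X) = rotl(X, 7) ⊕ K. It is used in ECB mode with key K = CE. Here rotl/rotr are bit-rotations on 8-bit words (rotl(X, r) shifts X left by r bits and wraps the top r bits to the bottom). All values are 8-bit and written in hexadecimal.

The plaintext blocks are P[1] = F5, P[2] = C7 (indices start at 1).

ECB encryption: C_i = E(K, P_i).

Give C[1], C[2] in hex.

C[1]: E(K, F5) = 34.
C[2]: E(K, C7) = 2D.

C[1] = 34, C[2] = 2D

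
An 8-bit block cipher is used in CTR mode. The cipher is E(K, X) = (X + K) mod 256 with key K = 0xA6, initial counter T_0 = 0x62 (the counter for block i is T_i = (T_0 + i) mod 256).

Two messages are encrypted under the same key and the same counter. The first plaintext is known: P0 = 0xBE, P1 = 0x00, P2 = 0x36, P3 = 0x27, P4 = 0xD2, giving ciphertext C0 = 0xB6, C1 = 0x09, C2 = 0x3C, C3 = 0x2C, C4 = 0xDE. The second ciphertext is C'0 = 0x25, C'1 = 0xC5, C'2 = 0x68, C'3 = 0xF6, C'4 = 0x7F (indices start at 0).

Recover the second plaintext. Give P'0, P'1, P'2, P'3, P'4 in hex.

P'0 = 0x2D, P'1 = 0xCC, P'2 = 0x62, P'3 = 0xFD, P'4 = 0x73

In CTR with a reused counter, both messages share the same keystream S_i, so C_i ⊕ C'_i = P_i ⊕ P'_i and thus P'_i = P_i ⊕ C_i ⊕ C'_i.
P'0: 0xBE ⊕ 0xB6 ⊕ 0x25 = 0x2D.
P'1: 0x00 ⊕ 0x09 ⊕ 0xC5 = 0xCC.
P'2: 0x36 ⊕ 0x3C ⊕ 0x68 = 0x62.
P'3: 0x27 ⊕ 0x2C ⊕ 0xF6 = 0xFD.
P'4: 0xD2 ⊕ 0xDE ⊕ 0x7F = 0x73.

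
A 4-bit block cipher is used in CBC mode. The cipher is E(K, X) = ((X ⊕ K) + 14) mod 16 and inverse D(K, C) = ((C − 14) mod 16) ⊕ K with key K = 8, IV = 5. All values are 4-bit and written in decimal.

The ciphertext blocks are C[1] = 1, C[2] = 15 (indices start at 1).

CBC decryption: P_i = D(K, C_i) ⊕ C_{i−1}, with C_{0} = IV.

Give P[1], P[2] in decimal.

P[1]: D(K, 1) = 11; 11 ⊕ 5 = 14.
P[2]: D(K, 15) = 9; 9 ⊕ 1 = 8.

P[1] = 14, P[2] = 8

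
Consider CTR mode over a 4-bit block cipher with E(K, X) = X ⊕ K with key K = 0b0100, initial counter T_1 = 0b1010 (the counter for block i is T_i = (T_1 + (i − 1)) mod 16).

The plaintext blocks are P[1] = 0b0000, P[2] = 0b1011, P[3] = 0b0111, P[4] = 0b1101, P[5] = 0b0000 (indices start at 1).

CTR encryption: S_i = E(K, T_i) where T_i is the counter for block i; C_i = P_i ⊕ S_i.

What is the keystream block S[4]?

C[1]: T = 0b1010, S = E(K, T) = 0b1110; 0b0000 ⊕ 0b1110 = 0b1110.
C[2]: T = 0b1011, S = E(K, T) = 0b1111; 0b1011 ⊕ 0b1111 = 0b0100.
C[3]: T = 0b1100, S = E(K, T) = 0b1000; 0b0111 ⊕ 0b1000 = 0b1111.
C[4]: T = 0b1101, S = E(K, T) = 0b1001; 0b1101 ⊕ 0b1001 = 0b0100.
So S[4] = 0b1001.

0b1001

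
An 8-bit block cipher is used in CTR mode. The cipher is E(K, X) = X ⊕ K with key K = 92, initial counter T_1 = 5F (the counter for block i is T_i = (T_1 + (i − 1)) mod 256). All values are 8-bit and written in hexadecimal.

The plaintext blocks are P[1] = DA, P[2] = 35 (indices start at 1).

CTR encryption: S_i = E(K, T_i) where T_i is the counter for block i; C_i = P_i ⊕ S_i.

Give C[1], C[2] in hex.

C[1]: T = 5F, S = E(K, T) = CD; DA ⊕ CD = 17.
C[2]: T = 60, S = E(K, T) = F2; 35 ⊕ F2 = C7.

C[1] = 17, C[2] = C7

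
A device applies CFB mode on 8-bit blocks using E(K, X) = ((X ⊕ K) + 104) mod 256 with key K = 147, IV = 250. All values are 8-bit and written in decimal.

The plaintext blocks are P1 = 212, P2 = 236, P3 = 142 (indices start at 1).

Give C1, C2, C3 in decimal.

CFB encryption: C_i = P_i ⊕ E(K, C_{i−1}), with C_{0} = IV.
C1: E(K, 250) = 209; 212 ⊕ 209 = 5.
C2: E(K, 5) = 254; 236 ⊕ 254 = 18.
C3: E(K, 18) = 233; 142 ⊕ 233 = 103.

C1 = 5, C2 = 18, C3 = 103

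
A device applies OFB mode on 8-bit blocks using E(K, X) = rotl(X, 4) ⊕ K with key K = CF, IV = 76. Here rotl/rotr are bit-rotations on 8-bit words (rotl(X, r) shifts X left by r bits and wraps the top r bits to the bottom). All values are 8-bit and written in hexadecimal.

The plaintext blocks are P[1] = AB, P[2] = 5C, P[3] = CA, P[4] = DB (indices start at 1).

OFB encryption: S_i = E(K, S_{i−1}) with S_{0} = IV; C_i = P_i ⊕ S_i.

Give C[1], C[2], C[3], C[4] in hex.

C[1]: S = E(K, 76) = A8; AB ⊕ A8 = 03.
C[2]: S = E(K, A8) = 45; 5C ⊕ 45 = 19.
C[3]: S = E(K, 45) = 9B; CA ⊕ 9B = 51.
C[4]: S = E(K, 9B) = 76; DB ⊕ 76 = AD.

C[1] = 03, C[2] = 19, C[3] = 51, C[4] = AD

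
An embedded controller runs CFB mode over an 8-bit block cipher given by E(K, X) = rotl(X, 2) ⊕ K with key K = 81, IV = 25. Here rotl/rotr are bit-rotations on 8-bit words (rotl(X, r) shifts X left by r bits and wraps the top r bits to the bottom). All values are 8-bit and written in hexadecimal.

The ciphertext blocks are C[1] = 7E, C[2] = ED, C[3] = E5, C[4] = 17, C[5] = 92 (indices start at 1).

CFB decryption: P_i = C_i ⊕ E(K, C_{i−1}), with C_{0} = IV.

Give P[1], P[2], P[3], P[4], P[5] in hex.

P[1]: E(K, 25) = 15; 7E ⊕ 15 = 6B.
P[2]: E(K, 7E) = 78; ED ⊕ 78 = 95.
P[3]: E(K, ED) = 36; E5 ⊕ 36 = D3.
P[4]: E(K, E5) = 16; 17 ⊕ 16 = 01.
P[5]: E(K, 17) = DD; 92 ⊕ DD = 4F.

P[1] = 6B, P[2] = 95, P[3] = D3, P[4] = 01, P[5] = 4F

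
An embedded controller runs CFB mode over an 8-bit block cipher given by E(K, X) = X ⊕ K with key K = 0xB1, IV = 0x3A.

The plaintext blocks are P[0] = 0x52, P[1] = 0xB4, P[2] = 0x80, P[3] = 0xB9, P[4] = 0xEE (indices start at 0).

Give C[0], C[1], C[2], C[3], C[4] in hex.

CFB encryption: C_i = P_i ⊕ E(K, C_{i−1}), with C_{−1} = IV.
C[0]: E(K, 0x3A) = 0x8B; 0x52 ⊕ 0x8B = 0xD9.
C[1]: E(K, 0xD9) = 0x68; 0xB4 ⊕ 0x68 = 0xDC.
C[2]: E(K, 0xDC) = 0x6D; 0x80 ⊕ 0x6D = 0xED.
C[3]: E(K, 0xED) = 0x5C; 0xB9 ⊕ 0x5C = 0xE5.
C[4]: E(K, 0xE5) = 0x54; 0xEE ⊕ 0x54 = 0xBA.

C[0] = 0xD9, C[1] = 0xDC, C[2] = 0xED, C[3] = 0xE5, C[4] = 0xBA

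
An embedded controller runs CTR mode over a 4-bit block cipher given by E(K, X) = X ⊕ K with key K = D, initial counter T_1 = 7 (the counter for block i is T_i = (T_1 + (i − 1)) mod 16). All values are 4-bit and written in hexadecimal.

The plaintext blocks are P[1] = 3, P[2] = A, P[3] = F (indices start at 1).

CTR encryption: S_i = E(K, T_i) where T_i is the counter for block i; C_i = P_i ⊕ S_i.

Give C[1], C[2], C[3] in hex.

C[1]: T = 7, S = E(K, T) = A; 3 ⊕ A = 9.
C[2]: T = 8, S = E(K, T) = 5; A ⊕ 5 = F.
C[3]: T = 9, S = E(K, T) = 4; F ⊕ 4 = B.

C[1] = 9, C[2] = F, C[3] = B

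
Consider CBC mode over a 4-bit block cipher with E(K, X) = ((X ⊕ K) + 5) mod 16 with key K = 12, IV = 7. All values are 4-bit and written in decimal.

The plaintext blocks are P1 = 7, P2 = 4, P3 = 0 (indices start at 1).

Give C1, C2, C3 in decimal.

CBC encryption: C_i = E(K, P_i ⊕ C_{i−1}), with C_{0} = IV.
C1: P1 ⊕ 7 = 0; E(K, 0) = 1.
C2: P2 ⊕ 1 = 5; E(K, 5) = 14.
C3: P3 ⊕ 14 = 14; E(K, 14) = 7.

C1 = 1, C2 = 14, C3 = 7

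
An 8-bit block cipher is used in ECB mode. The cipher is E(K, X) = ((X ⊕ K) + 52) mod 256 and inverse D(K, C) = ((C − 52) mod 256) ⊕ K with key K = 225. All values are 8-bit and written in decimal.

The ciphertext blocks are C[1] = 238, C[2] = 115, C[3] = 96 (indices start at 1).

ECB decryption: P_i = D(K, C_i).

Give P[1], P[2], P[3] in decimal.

P[1]: D(K, 238) = 91.
P[2]: D(K, 115) = 222.
P[3]: D(K, 96) = 205.

P[1] = 91, P[2] = 222, P[3] = 205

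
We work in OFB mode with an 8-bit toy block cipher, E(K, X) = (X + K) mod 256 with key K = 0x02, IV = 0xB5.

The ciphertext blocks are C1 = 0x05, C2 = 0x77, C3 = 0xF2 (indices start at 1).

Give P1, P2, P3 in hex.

P1 = 0xB2, P2 = 0xCE, P3 = 0x49

OFB decryption: S_i = E(K, S_{i−1}) with S_{0} = IV; P_i = C_i ⊕ S_i.
P1: S = E(K, 0xB5) = 0xB7; 0x05 ⊕ 0xB7 = 0xB2.
P2: S = E(K, 0xB7) = 0xB9; 0x77 ⊕ 0xB9 = 0xCE.
P3: S = E(K, 0xB9) = 0xBB; 0xF2 ⊕ 0xBB = 0x49.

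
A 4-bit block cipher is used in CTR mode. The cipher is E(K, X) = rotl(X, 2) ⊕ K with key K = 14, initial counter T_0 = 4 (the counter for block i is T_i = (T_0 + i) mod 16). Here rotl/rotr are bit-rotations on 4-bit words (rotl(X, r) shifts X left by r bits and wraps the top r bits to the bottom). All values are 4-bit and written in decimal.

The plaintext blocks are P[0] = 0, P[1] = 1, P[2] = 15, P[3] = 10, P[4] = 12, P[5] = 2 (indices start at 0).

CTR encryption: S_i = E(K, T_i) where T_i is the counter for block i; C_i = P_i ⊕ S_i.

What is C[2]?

C[2] = 8

C[0]: T = 4, S = E(K, T) = 15; 0 ⊕ 15 = 15.
C[1]: T = 5, S = E(K, T) = 11; 1 ⊕ 11 = 10.
C[2]: T = 6, S = E(K, T) = 7; 15 ⊕ 7 = 8.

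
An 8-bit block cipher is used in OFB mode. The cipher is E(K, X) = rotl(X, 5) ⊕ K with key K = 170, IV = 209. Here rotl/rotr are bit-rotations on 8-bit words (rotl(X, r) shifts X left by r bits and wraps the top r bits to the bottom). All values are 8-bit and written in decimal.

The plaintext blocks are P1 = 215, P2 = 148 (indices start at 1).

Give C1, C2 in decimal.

OFB encryption: S_i = E(K, S_{i−1}) with S_{0} = IV; C_i = P_i ⊕ S_i.
C1: S = E(K, 209) = 144; 215 ⊕ 144 = 71.
C2: S = E(K, 144) = 184; 148 ⊕ 184 = 44.

C1 = 71, C2 = 44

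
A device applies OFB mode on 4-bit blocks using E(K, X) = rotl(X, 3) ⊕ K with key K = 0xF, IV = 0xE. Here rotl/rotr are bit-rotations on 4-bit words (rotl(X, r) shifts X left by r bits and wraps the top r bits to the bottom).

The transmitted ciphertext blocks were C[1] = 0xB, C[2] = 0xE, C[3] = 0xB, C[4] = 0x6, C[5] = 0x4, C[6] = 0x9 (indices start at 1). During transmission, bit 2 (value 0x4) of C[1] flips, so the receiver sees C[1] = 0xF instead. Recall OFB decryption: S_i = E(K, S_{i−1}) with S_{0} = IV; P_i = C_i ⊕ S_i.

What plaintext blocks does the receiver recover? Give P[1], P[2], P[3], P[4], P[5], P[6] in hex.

P[1] = 0x7, P[2] = 0x5, P[3] = 0x9, P[4] = 0x8, P[5] = 0xC, P[6] = 0x2

Only C[1] changed, to 0xF. In OFB, a change in C_i flips the same bit in P_i only; the keystream is unaffected. Decrypting the received ciphertext:
P[1]: S = E(K, 0xE) = 0x8; 0xF ⊕ 0x8 = 0x7.
P[2]: S = E(K, 0x8) = 0xB; 0xE ⊕ 0xB = 0x5.
P[3]: S = E(K, 0xB) = 0x2; 0xB ⊕ 0x2 = 0x9.
P[4]: S = E(K, 0x2) = 0xE; 0x6 ⊕ 0xE = 0x8.
P[5]: S = E(K, 0xE) = 0x8; 0x4 ⊕ 0x8 = 0xC.
P[6]: S = E(K, 0x8) = 0xB; 0x9 ⊕ 0xB = 0x2.
Blocks that differ from the original plaintext: P[1].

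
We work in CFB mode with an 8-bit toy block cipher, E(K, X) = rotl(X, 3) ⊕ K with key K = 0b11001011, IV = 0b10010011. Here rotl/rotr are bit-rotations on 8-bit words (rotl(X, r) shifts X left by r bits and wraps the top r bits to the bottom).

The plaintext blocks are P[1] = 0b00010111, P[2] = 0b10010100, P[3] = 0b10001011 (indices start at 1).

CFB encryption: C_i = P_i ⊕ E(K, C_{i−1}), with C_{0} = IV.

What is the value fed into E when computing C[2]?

C[1]: E(K, 0b10010011) = 0b01010111; 0b00010111 ⊕ 0b01010111 = 0b01000000.
C[2]: E(K, 0b01000000) = 0b11001001; 0b10010100 ⊕ 0b11001001 = 0b01011101.
So the input to E for block [2] is 0b01000000.

0b01000000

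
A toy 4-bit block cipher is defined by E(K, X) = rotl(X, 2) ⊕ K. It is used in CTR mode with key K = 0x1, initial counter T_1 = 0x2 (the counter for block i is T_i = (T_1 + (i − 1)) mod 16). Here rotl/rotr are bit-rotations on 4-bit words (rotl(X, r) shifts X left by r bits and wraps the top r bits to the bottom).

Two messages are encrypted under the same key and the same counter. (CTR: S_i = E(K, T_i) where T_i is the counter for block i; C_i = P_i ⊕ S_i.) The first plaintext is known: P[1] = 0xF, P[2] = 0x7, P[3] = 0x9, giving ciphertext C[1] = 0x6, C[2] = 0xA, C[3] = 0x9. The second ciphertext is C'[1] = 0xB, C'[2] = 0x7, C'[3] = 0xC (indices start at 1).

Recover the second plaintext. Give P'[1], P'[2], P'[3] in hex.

In CTR with a reused counter, both messages share the same keystream S_i, so C_i ⊕ C'_i = P_i ⊕ P'_i and thus P'_i = P_i ⊕ C_i ⊕ C'_i.
P'[1]: 0xF ⊕ 0x6 ⊕ 0xB = 0x2.
P'[2]: 0x7 ⊕ 0xA ⊕ 0x7 = 0xA.
P'[3]: 0x9 ⊕ 0x9 ⊕ 0xC = 0xC.

P'[1] = 0x2, P'[2] = 0xA, P'[3] = 0xC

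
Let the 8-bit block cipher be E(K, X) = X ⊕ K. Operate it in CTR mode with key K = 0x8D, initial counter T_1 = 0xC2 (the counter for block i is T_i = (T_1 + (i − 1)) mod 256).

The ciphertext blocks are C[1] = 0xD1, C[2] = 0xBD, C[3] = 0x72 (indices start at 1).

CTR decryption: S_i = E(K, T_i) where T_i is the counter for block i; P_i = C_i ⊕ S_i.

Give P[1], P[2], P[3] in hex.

P[1]: T = 0xC2, S = E(K, T) = 0x4F; 0xD1 ⊕ 0x4F = 0x9E.
P[2]: T = 0xC3, S = E(K, T) = 0x4E; 0xBD ⊕ 0x4E = 0xF3.
P[3]: T = 0xC4, S = E(K, T) = 0x49; 0x72 ⊕ 0x49 = 0x3B.

P[1] = 0x9E, P[2] = 0xF3, P[3] = 0x3B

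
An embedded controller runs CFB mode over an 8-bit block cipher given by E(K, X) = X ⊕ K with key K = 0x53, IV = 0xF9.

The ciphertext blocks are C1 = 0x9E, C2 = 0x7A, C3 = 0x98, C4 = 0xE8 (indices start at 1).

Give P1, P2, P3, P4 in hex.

CFB decryption: P_i = C_i ⊕ E(K, C_{i−1}), with C_{0} = IV.
P1: E(K, 0xF9) = 0xAA; 0x9E ⊕ 0xAA = 0x34.
P2: E(K, 0x9E) = 0xCD; 0x7A ⊕ 0xCD = 0xB7.
P3: E(K, 0x7A) = 0x29; 0x98 ⊕ 0x29 = 0xB1.
P4: E(K, 0x98) = 0xCB; 0xE8 ⊕ 0xCB = 0x23.

P1 = 0x34, P2 = 0xB7, P3 = 0xB1, P4 = 0x23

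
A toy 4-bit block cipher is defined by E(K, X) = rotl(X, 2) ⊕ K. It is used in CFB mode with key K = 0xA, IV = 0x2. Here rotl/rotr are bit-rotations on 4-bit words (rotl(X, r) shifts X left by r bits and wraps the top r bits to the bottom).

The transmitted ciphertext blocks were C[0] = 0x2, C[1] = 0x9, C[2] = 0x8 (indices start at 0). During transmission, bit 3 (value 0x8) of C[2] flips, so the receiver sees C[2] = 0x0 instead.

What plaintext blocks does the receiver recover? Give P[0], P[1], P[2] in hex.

CFB decryption: P_i = C_i ⊕ E(K, C_{i−1}), with C_{−1} = IV.
Only C[2] changed, to 0x0. In CFB, a change in C_i flips the same bit in P_i and garbles P_{i+1}. Decrypting the received ciphertext:
P[0]: E(K, 0x2) = 0x2; 0x2 ⊕ 0x2 = 0x0.
P[1]: E(K, 0x2) = 0x2; 0x9 ⊕ 0x2 = 0xB.
P[2]: E(K, 0x9) = 0xC; 0x0 ⊕ 0xC = 0xC.
Blocks that differ from the original plaintext: P[2].

P[0] = 0x0, P[1] = 0xB, P[2] = 0xC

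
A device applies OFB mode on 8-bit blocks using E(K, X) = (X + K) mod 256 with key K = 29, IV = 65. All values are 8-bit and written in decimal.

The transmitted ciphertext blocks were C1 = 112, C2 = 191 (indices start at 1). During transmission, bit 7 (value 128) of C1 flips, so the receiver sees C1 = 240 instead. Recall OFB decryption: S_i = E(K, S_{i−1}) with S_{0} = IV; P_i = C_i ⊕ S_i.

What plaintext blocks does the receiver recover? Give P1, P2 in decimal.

Only C1 changed, to 240. In OFB, a change in C_i flips the same bit in P_i only; the keystream is unaffected. Decrypting the received ciphertext:
P1: S = E(K, 65) = 94; 240 ⊕ 94 = 174.
P2: S = E(K, 94) = 123; 191 ⊕ 123 = 196.
Blocks that differ from the original plaintext: P1.

P1 = 174, P2 = 196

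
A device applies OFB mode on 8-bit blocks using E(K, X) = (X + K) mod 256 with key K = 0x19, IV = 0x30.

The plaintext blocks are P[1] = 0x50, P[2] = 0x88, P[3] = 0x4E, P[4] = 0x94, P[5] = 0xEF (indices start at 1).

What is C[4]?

OFB encryption: S_i = E(K, S_{i−1}) with S_{0} = IV; C_i = P_i ⊕ S_i.
C[1]: S = E(K, 0x30) = 0x49; 0x50 ⊕ 0x49 = 0x19.
C[2]: S = E(K, 0x49) = 0x62; 0x88 ⊕ 0x62 = 0xEA.
C[3]: S = E(K, 0x62) = 0x7B; 0x4E ⊕ 0x7B = 0x35.
C[4]: S = E(K, 0x7B) = 0x94; 0x94 ⊕ 0x94 = 0x00.

C[4] = 0x00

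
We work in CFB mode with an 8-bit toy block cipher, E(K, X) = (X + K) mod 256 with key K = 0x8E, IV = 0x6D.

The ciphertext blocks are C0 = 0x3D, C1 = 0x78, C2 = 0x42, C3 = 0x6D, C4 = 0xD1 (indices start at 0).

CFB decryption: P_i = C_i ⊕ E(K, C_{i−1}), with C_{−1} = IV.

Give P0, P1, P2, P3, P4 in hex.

P0: E(K, 0x6D) = 0xFB; 0x3D ⊕ 0xFB = 0xC6.
P1: E(K, 0x3D) = 0xCB; 0x78 ⊕ 0xCB = 0xB3.
P2: E(K, 0x78) = 0x06; 0x42 ⊕ 0x06 = 0x44.
P3: E(K, 0x42) = 0xD0; 0x6D ⊕ 0xD0 = 0xBD.
P4: E(K, 0x6D) = 0xFB; 0xD1 ⊕ 0xFB = 0x2A.

P0 = 0xC6, P1 = 0xB3, P2 = 0x44, P3 = 0xBD, P4 = 0x2A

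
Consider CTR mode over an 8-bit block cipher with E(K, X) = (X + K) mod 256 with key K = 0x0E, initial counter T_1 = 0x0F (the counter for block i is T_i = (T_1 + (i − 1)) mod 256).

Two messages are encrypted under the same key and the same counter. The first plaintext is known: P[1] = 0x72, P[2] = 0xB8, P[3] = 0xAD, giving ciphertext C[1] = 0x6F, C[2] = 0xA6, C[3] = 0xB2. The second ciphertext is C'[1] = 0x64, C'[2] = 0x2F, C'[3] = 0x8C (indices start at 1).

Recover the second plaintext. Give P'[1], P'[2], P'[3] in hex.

P'[1] = 0x79, P'[2] = 0x31, P'[3] = 0x93

In CTR with a reused counter, both messages share the same keystream S_i, so C_i ⊕ C'_i = P_i ⊕ P'_i and thus P'_i = P_i ⊕ C_i ⊕ C'_i.
P'[1]: 0x72 ⊕ 0x6F ⊕ 0x64 = 0x79.
P'[2]: 0xB8 ⊕ 0xA6 ⊕ 0x2F = 0x31.
P'[3]: 0xAD ⊕ 0xB2 ⊕ 0x8C = 0x93.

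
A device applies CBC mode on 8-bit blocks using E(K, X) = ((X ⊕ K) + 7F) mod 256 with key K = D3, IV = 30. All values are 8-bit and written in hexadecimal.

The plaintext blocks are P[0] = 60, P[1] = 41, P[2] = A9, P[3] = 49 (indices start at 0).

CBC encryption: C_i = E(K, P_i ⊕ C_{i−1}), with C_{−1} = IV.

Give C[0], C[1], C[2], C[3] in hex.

C[0]: P[0] ⊕ 30 = 50; E(K, 50) = 02.
C[1]: P[1] ⊕ 02 = 43; E(K, 43) = 0F.
C[2]: P[2] ⊕ 0F = A6; E(K, A6) = F4.
C[3]: P[3] ⊕ F4 = BD; E(K, BD) = ED.

C[0] = 02, C[1] = 0F, C[2] = F4, C[3] = ED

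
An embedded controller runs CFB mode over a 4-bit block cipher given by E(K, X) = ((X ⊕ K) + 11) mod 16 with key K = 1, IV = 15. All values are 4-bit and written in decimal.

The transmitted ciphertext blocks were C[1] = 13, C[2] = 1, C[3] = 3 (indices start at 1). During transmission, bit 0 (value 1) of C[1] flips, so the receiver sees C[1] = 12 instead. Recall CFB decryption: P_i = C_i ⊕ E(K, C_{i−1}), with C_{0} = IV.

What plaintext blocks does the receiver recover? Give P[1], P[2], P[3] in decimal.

Only C[1] changed, to 12. In CFB, a change in C_i flips the same bit in P_i and garbles P_{i+1}. Decrypting the received ciphertext:
P[1]: E(K, 15) = 9; 12 ⊕ 9 = 5.
P[2]: E(K, 12) = 8; 1 ⊕ 8 = 9.
P[3]: E(K, 1) = 11; 3 ⊕ 11 = 8.
Blocks that differ from the original plaintext: P[1], P[2].

P[1] = 5, P[2] = 9, P[3] = 8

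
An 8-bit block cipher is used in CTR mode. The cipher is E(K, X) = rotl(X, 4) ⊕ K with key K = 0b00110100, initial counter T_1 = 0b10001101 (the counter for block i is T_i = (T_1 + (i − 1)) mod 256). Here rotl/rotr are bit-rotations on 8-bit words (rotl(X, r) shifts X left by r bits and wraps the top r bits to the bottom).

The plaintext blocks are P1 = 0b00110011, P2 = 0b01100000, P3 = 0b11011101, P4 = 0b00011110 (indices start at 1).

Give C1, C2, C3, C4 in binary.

C1 = 0b11011111, C2 = 0b10111100, C3 = 0b00010001, C4 = 0b00100011

CTR encryption: S_i = E(K, T_i) where T_i is the counter for block i; C_i = P_i ⊕ S_i.
C1: T = 0b10001101, S = E(K, T) = 0b11101100; 0b00110011 ⊕ 0b11101100 = 0b11011111.
C2: T = 0b10001110, S = E(K, T) = 0b11011100; 0b01100000 ⊕ 0b11011100 = 0b10111100.
C3: T = 0b10001111, S = E(K, T) = 0b11001100; 0b11011101 ⊕ 0b11001100 = 0b00010001.
C4: T = 0b10010000, S = E(K, T) = 0b00111101; 0b00011110 ⊕ 0b00111101 = 0b00100011.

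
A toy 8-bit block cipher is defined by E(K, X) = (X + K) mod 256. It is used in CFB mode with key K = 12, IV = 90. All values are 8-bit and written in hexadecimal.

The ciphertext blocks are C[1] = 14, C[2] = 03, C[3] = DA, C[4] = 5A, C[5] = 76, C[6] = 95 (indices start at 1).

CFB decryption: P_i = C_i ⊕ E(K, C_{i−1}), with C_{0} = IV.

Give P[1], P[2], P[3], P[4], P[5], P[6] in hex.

P[1]: E(K, 90) = A2; 14 ⊕ A2 = B6.
P[2]: E(K, 14) = 26; 03 ⊕ 26 = 25.
P[3]: E(K, 03) = 15; DA ⊕ 15 = CF.
P[4]: E(K, DA) = EC; 5A ⊕ EC = B6.
P[5]: E(K, 5A) = 6C; 76 ⊕ 6C = 1A.
P[6]: E(K, 76) = 88; 95 ⊕ 88 = 1D.

P[1] = B6, P[2] = 25, P[3] = CF, P[4] = B6, P[5] = 1A, P[6] = 1D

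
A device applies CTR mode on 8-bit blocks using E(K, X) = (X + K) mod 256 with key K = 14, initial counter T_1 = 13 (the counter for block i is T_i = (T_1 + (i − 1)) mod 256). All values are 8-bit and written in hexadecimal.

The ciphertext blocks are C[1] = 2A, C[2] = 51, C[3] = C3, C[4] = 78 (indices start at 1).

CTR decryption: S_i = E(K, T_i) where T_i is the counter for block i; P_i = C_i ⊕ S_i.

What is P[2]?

P[2]: T = 14, S = E(K, T) = 28; 51 ⊕ 28 = 79.

P[2] = 79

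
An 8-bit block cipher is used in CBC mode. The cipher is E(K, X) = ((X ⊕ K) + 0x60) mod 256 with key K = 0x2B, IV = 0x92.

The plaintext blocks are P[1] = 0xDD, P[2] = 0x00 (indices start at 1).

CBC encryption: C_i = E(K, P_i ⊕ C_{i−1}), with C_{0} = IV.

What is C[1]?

C[1]: P[1] ⊕ 0x92 = 0x4F; E(K, 0x4F) = 0xC4.

C[1] = 0xC4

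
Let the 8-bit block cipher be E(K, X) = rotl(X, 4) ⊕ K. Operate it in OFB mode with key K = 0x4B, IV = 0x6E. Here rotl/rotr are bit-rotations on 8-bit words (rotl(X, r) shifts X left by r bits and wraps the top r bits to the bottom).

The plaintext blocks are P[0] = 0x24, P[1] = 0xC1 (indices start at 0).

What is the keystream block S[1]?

0x91

OFB encryption: S_i = E(K, S_{i−1}) with S_{−1} = IV; C_i = P_i ⊕ S_i.
C[0]: S = E(K, 0x6E) = 0xAD; 0x24 ⊕ 0xAD = 0x89.
C[1]: S = E(K, 0xAD) = 0x91; 0xC1 ⊕ 0x91 = 0x50.
So S[1] = 0x91.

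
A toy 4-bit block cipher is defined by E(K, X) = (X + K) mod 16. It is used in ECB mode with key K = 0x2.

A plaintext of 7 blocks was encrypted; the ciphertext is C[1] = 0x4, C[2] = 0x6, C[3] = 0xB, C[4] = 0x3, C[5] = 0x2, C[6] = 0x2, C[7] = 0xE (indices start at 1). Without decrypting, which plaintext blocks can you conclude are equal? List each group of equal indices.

ECB encrypts each block independently with the same key, so equal ciphertext blocks imply equal plaintext blocks.
C[5] = C[6] = 0x2, so P[5] = P[6].

P[5] = P[6]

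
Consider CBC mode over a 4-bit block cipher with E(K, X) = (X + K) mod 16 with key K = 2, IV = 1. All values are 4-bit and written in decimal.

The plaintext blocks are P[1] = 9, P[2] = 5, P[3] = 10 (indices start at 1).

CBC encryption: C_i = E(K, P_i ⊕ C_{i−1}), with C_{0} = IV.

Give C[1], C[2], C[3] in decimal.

C[1]: P[1] ⊕ 1 = 8; E(K, 8) = 10.
C[2]: P[2] ⊕ 10 = 15; E(K, 15) = 1.
C[3]: P[3] ⊕ 1 = 11; E(K, 11) = 13.

C[1] = 10, C[2] = 1, C[3] = 13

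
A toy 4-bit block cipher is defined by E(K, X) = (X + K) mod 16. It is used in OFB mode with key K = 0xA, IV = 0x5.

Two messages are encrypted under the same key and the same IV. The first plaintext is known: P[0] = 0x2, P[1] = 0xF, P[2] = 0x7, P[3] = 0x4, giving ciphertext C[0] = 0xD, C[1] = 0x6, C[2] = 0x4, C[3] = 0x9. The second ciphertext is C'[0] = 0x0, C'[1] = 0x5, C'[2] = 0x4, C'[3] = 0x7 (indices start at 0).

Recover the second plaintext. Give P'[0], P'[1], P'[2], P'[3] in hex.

In OFB with a reused IV, both messages share the same keystream S_i, so C_i ⊕ C'_i = P_i ⊕ P'_i and thus P'_i = P_i ⊕ C_i ⊕ C'_i.
P'[0]: 0x2 ⊕ 0xD ⊕ 0x0 = 0xF.
P'[1]: 0xF ⊕ 0x6 ⊕ 0x5 = 0xC.
P'[2]: 0x7 ⊕ 0x4 ⊕ 0x4 = 0x7.
P'[3]: 0x4 ⊕ 0x9 ⊕ 0x7 = 0xA.

P'[0] = 0xF, P'[1] = 0xC, P'[2] = 0x7, P'[3] = 0xA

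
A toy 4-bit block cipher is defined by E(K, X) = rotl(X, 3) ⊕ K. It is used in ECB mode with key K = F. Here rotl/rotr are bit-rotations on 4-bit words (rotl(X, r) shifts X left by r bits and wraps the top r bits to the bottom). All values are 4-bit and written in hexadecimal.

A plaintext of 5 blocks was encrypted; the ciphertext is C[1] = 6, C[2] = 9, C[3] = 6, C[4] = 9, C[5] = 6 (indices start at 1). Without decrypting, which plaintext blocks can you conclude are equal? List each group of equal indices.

ECB encrypts each block independently with the same key, so equal ciphertext blocks imply equal plaintext blocks.
C[1] = C[3] = C[5] = 6, so P[1] = P[3] = P[5].
C[2] = C[4] = 9, so P[2] = P[4].

P[1] = P[3] = P[5]; P[2] = P[4]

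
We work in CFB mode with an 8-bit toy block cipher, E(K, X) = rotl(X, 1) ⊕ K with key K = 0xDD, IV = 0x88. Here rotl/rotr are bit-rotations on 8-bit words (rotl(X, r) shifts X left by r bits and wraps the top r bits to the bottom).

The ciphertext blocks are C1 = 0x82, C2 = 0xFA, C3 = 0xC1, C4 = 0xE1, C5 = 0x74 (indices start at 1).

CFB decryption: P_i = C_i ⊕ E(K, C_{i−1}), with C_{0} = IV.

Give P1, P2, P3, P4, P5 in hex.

P1 = 0x4E, P2 = 0x22, P3 = 0xE9, P4 = 0xBF, P5 = 0x6A

P1: E(K, 0x88) = 0xCC; 0x82 ⊕ 0xCC = 0x4E.
P2: E(K, 0x82) = 0xD8; 0xFA ⊕ 0xD8 = 0x22.
P3: E(K, 0xFA) = 0x28; 0xC1 ⊕ 0x28 = 0xE9.
P4: E(K, 0xC1) = 0x5E; 0xE1 ⊕ 0x5E = 0xBF.
P5: E(K, 0xE1) = 0x1E; 0x74 ⊕ 0x1E = 0x6A.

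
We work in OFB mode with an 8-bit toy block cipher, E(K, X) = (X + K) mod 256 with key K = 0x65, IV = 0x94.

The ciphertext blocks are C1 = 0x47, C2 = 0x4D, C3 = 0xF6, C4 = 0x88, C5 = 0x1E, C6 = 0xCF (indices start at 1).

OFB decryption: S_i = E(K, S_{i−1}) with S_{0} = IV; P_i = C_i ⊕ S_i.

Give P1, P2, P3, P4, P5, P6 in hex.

P1 = 0xBE, P2 = 0x13, P3 = 0x35, P4 = 0xA0, P5 = 0x93, P6 = 0x3D

P1: S = E(K, 0x94) = 0xF9; 0x47 ⊕ 0xF9 = 0xBE.
P2: S = E(K, 0xF9) = 0x5E; 0x4D ⊕ 0x5E = 0x13.
P3: S = E(K, 0x5E) = 0xC3; 0xF6 ⊕ 0xC3 = 0x35.
P4: S = E(K, 0xC3) = 0x28; 0x88 ⊕ 0x28 = 0xA0.
P5: S = E(K, 0x28) = 0x8D; 0x1E ⊕ 0x8D = 0x93.
P6: S = E(K, 0x8D) = 0xF2; 0xCF ⊕ 0xF2 = 0x3D.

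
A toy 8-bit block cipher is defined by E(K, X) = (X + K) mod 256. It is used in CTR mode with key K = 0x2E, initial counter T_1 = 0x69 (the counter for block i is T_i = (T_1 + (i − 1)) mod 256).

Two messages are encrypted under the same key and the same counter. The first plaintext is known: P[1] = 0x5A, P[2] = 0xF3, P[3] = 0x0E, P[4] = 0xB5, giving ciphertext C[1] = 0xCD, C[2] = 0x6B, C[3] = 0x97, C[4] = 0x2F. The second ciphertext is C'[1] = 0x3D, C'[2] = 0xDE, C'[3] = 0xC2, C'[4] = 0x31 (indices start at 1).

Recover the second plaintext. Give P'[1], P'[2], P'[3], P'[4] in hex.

In CTR with a reused counter, both messages share the same keystream S_i, so C_i ⊕ C'_i = P_i ⊕ P'_i and thus P'_i = P_i ⊕ C_i ⊕ C'_i.
P'[1]: 0x5A ⊕ 0xCD ⊕ 0x3D = 0xAA.
P'[2]: 0xF3 ⊕ 0x6B ⊕ 0xDE = 0x46.
P'[3]: 0x0E ⊕ 0x97 ⊕ 0xC2 = 0x5B.
P'[4]: 0xB5 ⊕ 0x2F ⊕ 0x31 = 0xAB.

P'[1] = 0xAA, P'[2] = 0x46, P'[3] = 0x5B, P'[4] = 0xAB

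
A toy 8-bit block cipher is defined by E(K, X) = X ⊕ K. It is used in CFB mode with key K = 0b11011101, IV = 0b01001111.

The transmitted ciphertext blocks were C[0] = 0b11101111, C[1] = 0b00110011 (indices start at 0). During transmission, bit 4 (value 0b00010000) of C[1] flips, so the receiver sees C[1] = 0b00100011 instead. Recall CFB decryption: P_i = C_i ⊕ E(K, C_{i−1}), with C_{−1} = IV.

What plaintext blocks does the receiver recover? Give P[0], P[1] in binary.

P[0] = 0b01111101, P[1] = 0b00010001

Only C[1] changed, to 0b00100011. In CFB, a change in C_i flips the same bit in P_i and garbles P_{i+1}. Decrypting the received ciphertext:
P[0]: E(K, 0b01001111) = 0b10010010; 0b11101111 ⊕ 0b10010010 = 0b01111101.
P[1]: E(K, 0b11101111) = 0b00110010; 0b00100011 ⊕ 0b00110010 = 0b00010001.
Blocks that differ from the original plaintext: P[1].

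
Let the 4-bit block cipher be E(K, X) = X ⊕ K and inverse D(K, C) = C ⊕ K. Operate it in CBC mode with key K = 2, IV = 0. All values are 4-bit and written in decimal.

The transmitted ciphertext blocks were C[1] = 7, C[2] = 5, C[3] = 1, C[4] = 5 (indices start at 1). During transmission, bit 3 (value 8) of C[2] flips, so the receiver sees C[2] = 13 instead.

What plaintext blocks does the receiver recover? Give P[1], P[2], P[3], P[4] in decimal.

P[1] = 5, P[2] = 8, P[3] = 14, P[4] = 6

CBC decryption: P_i = D(K, C_i) ⊕ C_{i−1}, with C_{0} = IV.
Only C[2] changed, to 13. In CBC, a change in C_i garbles P_i and flips the same bit in P_{i+1}. Decrypting the received ciphertext:
P[1]: D(K, 7) = 5; 5 ⊕ 0 = 5.
P[2]: D(K, 13) = 15; 15 ⊕ 7 = 8.
P[3]: D(K, 1) = 3; 3 ⊕ 13 = 14.
P[4]: D(K, 5) = 7; 7 ⊕ 1 = 6.
Blocks that differ from the original plaintext: P[2], P[3].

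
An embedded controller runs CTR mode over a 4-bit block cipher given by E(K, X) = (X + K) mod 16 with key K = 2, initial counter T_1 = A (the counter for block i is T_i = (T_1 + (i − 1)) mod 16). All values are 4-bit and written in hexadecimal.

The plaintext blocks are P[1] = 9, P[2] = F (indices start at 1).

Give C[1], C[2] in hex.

C[1] = 5, C[2] = 2

CTR encryption: S_i = E(K, T_i) where T_i is the counter for block i; C_i = P_i ⊕ S_i.
C[1]: T = A, S = E(K, T) = C; 9 ⊕ C = 5.
C[2]: T = B, S = E(K, T) = D; F ⊕ D = 2.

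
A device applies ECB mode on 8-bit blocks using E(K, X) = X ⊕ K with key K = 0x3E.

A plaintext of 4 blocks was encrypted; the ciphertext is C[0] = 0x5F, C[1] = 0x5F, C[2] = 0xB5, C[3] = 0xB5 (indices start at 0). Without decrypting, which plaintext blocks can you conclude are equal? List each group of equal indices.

ECB encrypts each block independently with the same key, so equal ciphertext blocks imply equal plaintext blocks.
C[0] = C[1] = 0x5F, so P[0] = P[1].
C[2] = C[3] = 0xB5, so P[2] = P[3].

P[0] = P[1]; P[2] = P[3]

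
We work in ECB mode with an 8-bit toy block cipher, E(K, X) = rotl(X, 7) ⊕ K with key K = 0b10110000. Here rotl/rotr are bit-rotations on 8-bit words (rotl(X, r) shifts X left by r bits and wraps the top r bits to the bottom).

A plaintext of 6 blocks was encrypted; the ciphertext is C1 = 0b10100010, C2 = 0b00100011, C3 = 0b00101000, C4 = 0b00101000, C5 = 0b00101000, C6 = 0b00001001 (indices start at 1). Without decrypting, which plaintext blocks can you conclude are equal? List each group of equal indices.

P3 = P4 = P5

ECB encrypts each block independently with the same key, so equal ciphertext blocks imply equal plaintext blocks.
C3 = C4 = C5 = 0b00101000, so P3 = P4 = P5.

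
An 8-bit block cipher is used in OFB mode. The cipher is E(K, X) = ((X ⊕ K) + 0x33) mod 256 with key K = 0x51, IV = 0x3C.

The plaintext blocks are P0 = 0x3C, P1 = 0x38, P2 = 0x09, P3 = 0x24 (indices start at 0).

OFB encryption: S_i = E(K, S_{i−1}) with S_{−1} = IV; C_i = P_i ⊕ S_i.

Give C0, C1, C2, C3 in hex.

C0 = 0x9C, C1 = 0x1C, C2 = 0xA1, C3 = 0x08

C0: S = E(K, 0x3C) = 0xA0; 0x3C ⊕ 0xA0 = 0x9C.
C1: S = E(K, 0xA0) = 0x24; 0x38 ⊕ 0x24 = 0x1C.
C2: S = E(K, 0x24) = 0xA8; 0x09 ⊕ 0xA8 = 0xA1.
C3: S = E(K, 0xA8) = 0x2C; 0x24 ⊕ 0x2C = 0x08.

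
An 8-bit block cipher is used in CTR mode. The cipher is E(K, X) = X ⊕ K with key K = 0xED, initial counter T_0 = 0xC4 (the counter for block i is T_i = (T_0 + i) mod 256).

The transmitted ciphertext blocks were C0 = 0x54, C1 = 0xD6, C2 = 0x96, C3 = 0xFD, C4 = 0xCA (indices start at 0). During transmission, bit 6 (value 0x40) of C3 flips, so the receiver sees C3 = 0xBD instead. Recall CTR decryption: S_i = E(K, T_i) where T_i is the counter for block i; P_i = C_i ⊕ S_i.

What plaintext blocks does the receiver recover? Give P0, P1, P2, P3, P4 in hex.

P0 = 0x7D, P1 = 0xFE, P2 = 0xBD, P3 = 0x97, P4 = 0xEF

Only C3 changed, to 0xBD. In CTR, a change in C_i flips the same bit in P_i only; the keystream is unaffected. Decrypting the received ciphertext:
P0: T = 0xC4, S = E(K, T) = 0x29; 0x54 ⊕ 0x29 = 0x7D.
P1: T = 0xC5, S = E(K, T) = 0x28; 0xD6 ⊕ 0x28 = 0xFE.
P2: T = 0xC6, S = E(K, T) = 0x2B; 0x96 ⊕ 0x2B = 0xBD.
P3: T = 0xC7, S = E(K, T) = 0x2A; 0xBD ⊕ 0x2A = 0x97.
P4: T = 0xC8, S = E(K, T) = 0x25; 0xCA ⊕ 0x25 = 0xEF.
Blocks that differ from the original plaintext: P3.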